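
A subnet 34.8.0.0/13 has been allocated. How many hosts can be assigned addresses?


Host bits = 32 - 13 = 19
Total addresses = 2^19 = 524288
Usable = total - 2 (network and broadcast)
Usable hosts: 524286


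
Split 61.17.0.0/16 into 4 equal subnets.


New prefix = 16 + 2 = 18
Each subnet has 16384 addresses
  61.17.0.0/18
  61.17.64.0/18
  61.17.128.0/18
  61.17.192.0/18
Subnets: 61.17.0.0/18, 61.17.64.0/18, 61.17.128.0/18, 61.17.192.0/18


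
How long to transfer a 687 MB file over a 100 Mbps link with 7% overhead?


Effective throughput = 100 * (1 - 7/100) = 93 Mbps
File size in Mb = 687 * 8 = 5496 Mb
Time = 5496 / 93
Time = 59.0968 seconds


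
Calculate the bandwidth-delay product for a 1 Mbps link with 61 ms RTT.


BDP = bandwidth * RTT
= 1 Mbps * 61 ms
= 1 * 1e6 * 61 / 1000 bits
= 61000 bits
= 7625 bytes
= 7.4463 KB
BDP = 61000 bits (7625 bytes)


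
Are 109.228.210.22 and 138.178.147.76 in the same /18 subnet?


Mask: 255.255.192.0
109.228.210.22 AND mask = 109.228.192.0
138.178.147.76 AND mask = 138.178.128.0
No, different subnets (109.228.192.0 vs 138.178.128.0)


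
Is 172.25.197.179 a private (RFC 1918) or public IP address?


RFC 1918 private ranges:
  10.0.0.0/8 (10.0.0.0 - 10.255.255.255)
  172.16.0.0/12 (172.16.0.0 - 172.31.255.255)
  192.168.0.0/16 (192.168.0.0 - 192.168.255.255)
Private (in 172.16.0.0/12)


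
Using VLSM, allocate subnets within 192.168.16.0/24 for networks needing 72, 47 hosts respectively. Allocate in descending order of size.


72 hosts -> /25 (126 usable): 192.168.16.0/25
47 hosts -> /26 (62 usable): 192.168.16.128/26
Allocation: 192.168.16.0/25 (72 hosts, 126 usable); 192.168.16.128/26 (47 hosts, 62 usable)


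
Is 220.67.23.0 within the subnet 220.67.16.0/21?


Subnet network: 220.67.16.0
Test IP AND mask: 220.67.16.0
Yes, 220.67.23.0 is in 220.67.16.0/21


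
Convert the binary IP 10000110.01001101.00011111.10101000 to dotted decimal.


10000110 = 134
01001101 = 77
00011111 = 31
10101000 = 168
IP: 134.77.31.168


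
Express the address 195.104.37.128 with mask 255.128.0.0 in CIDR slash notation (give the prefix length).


Binary: 11111111.10000000.00000000.00000000
Count leading 1s
Prefix: /9


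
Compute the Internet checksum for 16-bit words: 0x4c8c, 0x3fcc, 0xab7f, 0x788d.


Sum all words (with carry folding):
+ 0x4c8c = 0x4c8c
+ 0x3fcc = 0x8c58
+ 0xab7f = 0x37d8
+ 0x788d = 0xb065
One's complement: ~0xb065
Checksum = 0x4f9a


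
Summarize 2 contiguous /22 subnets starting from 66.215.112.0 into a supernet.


Original prefix: /22
Number of subnets: 2 = 2^1
New prefix = 22 - 1 = 21
Supernet: 66.215.112.0/21


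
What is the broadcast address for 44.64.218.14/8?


Network: 44.0.0.0/8
Host bits = 24
Set all host bits to 1:
Broadcast: 44.255.255.255


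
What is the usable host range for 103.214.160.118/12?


Network: 103.208.0.0
Broadcast: 103.223.255.255
First usable = network + 1
Last usable = broadcast - 1
Range: 103.208.0.1 to 103.223.255.254


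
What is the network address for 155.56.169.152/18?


IP:   10011011.00111000.10101001.10011000
Mask: 11111111.11111111.11000000.00000000
AND operation:
Net:  10011011.00111000.10000000.00000000
Network: 155.56.128.0/18


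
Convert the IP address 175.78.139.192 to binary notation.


175 = 10101111
78 = 01001110
139 = 10001011
192 = 11000000
Binary: 10101111.01001110.10001011.11000000


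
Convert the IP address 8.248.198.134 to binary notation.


8 = 00001000
248 = 11111000
198 = 11000110
134 = 10000110
Binary: 00001000.11111000.11000110.10000110


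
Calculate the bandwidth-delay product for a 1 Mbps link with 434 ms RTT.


BDP = bandwidth * RTT
= 1 Mbps * 434 ms
= 1 * 1e6 * 434 / 1000 bits
= 434000 bits
= 54250 bytes
= 52.9785 KB
BDP = 434000 bits (54250 bytes)


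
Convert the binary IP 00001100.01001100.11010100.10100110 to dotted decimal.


00001100 = 12
01001100 = 76
11010100 = 212
10100110 = 166
IP: 12.76.212.166


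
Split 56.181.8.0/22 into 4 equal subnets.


New prefix = 22 + 2 = 24
Each subnet has 256 addresses
  56.181.8.0/24
  56.181.9.0/24
  56.181.10.0/24
  56.181.11.0/24
Subnets: 56.181.8.0/24, 56.181.9.0/24, 56.181.10.0/24, 56.181.11.0/24


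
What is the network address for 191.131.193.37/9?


IP:   10111111.10000011.11000001.00100101
Mask: 11111111.10000000.00000000.00000000
AND operation:
Net:  10111111.10000000.00000000.00000000
Network: 191.128.0.0/9


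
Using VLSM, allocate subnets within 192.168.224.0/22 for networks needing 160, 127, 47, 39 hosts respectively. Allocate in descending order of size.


160 hosts -> /24 (254 usable): 192.168.224.0/24
127 hosts -> /24 (254 usable): 192.168.225.0/24
47 hosts -> /26 (62 usable): 192.168.226.0/26
39 hosts -> /26 (62 usable): 192.168.226.64/26
Allocation: 192.168.224.0/24 (160 hosts, 254 usable); 192.168.225.0/24 (127 hosts, 254 usable); 192.168.226.0/26 (47 hosts, 62 usable); 192.168.226.64/26 (39 hosts, 62 usable)


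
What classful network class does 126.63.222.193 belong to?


First octet: 126
Binary: 01111110
0xxxxxxx -> Class A (1-126)
Class A, default mask 255.0.0.0 (/8)


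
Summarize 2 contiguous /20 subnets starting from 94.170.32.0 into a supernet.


Original prefix: /20
Number of subnets: 2 = 2^1
New prefix = 20 - 1 = 19
Supernet: 94.170.32.0/19


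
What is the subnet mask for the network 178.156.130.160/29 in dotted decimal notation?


/29 means 29 network bits, 3 host bits
Binary: 11111111111111111111111111111000
Mask: 255.255.255.248


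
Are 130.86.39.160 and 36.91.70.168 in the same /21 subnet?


Mask: 255.255.248.0
130.86.39.160 AND mask = 130.86.32.0
36.91.70.168 AND mask = 36.91.64.0
No, different subnets (130.86.32.0 vs 36.91.64.0)


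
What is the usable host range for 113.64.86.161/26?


Network: 113.64.86.128
Broadcast: 113.64.86.191
First usable = network + 1
Last usable = broadcast - 1
Range: 113.64.86.129 to 113.64.86.190


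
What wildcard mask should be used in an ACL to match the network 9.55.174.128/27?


Subnet mask: 255.255.255.224
Wildcard = 255.255.255.255 - subnet mask
255 - 255 = 0
255 - 255 = 0
255 - 255 = 0
255 - 224 = 31
Wildcard: 0.0.0.31


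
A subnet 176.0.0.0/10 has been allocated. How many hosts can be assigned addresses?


Host bits = 32 - 10 = 22
Total addresses = 2^22 = 4194304
Usable = total - 2 (network and broadcast)
Usable hosts: 4194302


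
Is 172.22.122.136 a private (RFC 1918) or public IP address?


RFC 1918 private ranges:
  10.0.0.0/8 (10.0.0.0 - 10.255.255.255)
  172.16.0.0/12 (172.16.0.0 - 172.31.255.255)
  192.168.0.0/16 (192.168.0.0 - 192.168.255.255)
Private (in 172.16.0.0/12)


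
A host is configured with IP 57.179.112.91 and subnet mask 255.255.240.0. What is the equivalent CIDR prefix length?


Binary: 11111111.11111111.11110000.00000000
Count leading 1s
Prefix: /20


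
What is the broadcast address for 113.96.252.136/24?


Network: 113.96.252.0/24
Host bits = 8
Set all host bits to 1:
Broadcast: 113.96.252.255


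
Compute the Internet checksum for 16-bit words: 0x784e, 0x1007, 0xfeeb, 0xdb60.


Sum all words (with carry folding):
+ 0x784e = 0x784e
+ 0x1007 = 0x8855
+ 0xfeeb = 0x8741
+ 0xdb60 = 0x62a2
One's complement: ~0x62a2
Checksum = 0x9d5d


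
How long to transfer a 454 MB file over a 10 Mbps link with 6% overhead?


Effective throughput = 10 * (1 - 6/100) = 9.4 Mbps
File size in Mb = 454 * 8 = 3632 Mb
Time = 3632 / 9.4
Time = 386.383 seconds


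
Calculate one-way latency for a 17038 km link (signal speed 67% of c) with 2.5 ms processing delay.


Speed = 0.67 * 3e5 km/s = 201000 km/s
Propagation delay = 17038 / 201000 = 0.0848 s = 84.7662 ms
Processing delay = 2.5 ms
Total one-way latency = 87.2662 ms


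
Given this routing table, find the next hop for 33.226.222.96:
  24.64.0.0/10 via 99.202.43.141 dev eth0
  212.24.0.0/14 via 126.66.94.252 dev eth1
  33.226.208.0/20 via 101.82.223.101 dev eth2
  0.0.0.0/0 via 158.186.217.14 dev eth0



Longest prefix match for 33.226.222.96:
  /10 24.64.0.0: no
  /14 212.24.0.0: no
  /20 33.226.208.0: MATCH
  /0 0.0.0.0: MATCH
Selected: next-hop 101.82.223.101 via eth2 (matched /20)


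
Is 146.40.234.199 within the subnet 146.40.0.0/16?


Subnet network: 146.40.0.0
Test IP AND mask: 146.40.0.0
Yes, 146.40.234.199 is in 146.40.0.0/16


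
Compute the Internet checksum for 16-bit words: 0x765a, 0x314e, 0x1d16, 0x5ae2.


Sum all words (with carry folding):
+ 0x765a = 0x765a
+ 0x314e = 0xa7a8
+ 0x1d16 = 0xc4be
+ 0x5ae2 = 0x1fa1
One's complement: ~0x1fa1
Checksum = 0xe05e


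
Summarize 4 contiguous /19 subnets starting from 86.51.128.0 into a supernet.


Original prefix: /19
Number of subnets: 4 = 2^2
New prefix = 19 - 2 = 17
Supernet: 86.51.128.0/17


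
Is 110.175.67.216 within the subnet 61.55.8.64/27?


Subnet network: 61.55.8.64
Test IP AND mask: 110.175.67.192
No, 110.175.67.216 is not in 61.55.8.64/27


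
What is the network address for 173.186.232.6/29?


IP:   10101101.10111010.11101000.00000110
Mask: 11111111.11111111.11111111.11111000
AND operation:
Net:  10101101.10111010.11101000.00000000
Network: 173.186.232.0/29


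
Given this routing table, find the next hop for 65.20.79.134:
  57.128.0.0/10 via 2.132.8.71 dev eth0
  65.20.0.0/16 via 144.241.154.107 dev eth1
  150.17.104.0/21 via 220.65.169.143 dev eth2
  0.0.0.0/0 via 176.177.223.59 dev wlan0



Longest prefix match for 65.20.79.134:
  /10 57.128.0.0: no
  /16 65.20.0.0: MATCH
  /21 150.17.104.0: no
  /0 0.0.0.0: MATCH
Selected: next-hop 144.241.154.107 via eth1 (matched /16)


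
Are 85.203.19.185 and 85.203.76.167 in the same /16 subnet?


Mask: 255.255.0.0
85.203.19.185 AND mask = 85.203.0.0
85.203.76.167 AND mask = 85.203.0.0
Yes, same subnet (85.203.0.0)


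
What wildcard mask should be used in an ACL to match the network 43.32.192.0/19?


Subnet mask: 255.255.224.0
Wildcard = 255.255.255.255 - subnet mask
255 - 255 = 0
255 - 255 = 0
255 - 224 = 31
255 - 0 = 255
Wildcard: 0.0.31.255


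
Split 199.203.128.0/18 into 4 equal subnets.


New prefix = 18 + 2 = 20
Each subnet has 4096 addresses
  199.203.128.0/20
  199.203.144.0/20
  199.203.160.0/20
  199.203.176.0/20
Subnets: 199.203.128.0/20, 199.203.144.0/20, 199.203.160.0/20, 199.203.176.0/20


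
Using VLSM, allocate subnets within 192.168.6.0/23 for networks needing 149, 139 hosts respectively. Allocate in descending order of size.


149 hosts -> /24 (254 usable): 192.168.6.0/24
139 hosts -> /24 (254 usable): 192.168.7.0/24
Allocation: 192.168.6.0/24 (149 hosts, 254 usable); 192.168.7.0/24 (139 hosts, 254 usable)


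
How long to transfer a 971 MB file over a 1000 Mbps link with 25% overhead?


Effective throughput = 1000 * (1 - 25/100) = 750 Mbps
File size in Mb = 971 * 8 = 7768 Mb
Time = 7768 / 750
Time = 10.3573 seconds


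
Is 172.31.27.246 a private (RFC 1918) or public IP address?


RFC 1918 private ranges:
  10.0.0.0/8 (10.0.0.0 - 10.255.255.255)
  172.16.0.0/12 (172.16.0.0 - 172.31.255.255)
  192.168.0.0/16 (192.168.0.0 - 192.168.255.255)
Private (in 172.16.0.0/12)


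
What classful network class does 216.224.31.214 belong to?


First octet: 216
Binary: 11011000
110xxxxx -> Class C (192-223)
Class C, default mask 255.255.255.0 (/24)


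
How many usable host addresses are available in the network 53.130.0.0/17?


Host bits = 32 - 17 = 15
Total addresses = 2^15 = 32768
Usable = total - 2 (network and broadcast)
Usable hosts: 32766


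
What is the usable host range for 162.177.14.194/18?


Network: 162.177.0.0
Broadcast: 162.177.63.255
First usable = network + 1
Last usable = broadcast - 1
Range: 162.177.0.1 to 162.177.63.254


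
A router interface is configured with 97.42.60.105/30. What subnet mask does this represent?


/30 means 30 network bits, 2 host bits
Binary: 11111111111111111111111111111100
Mask: 255.255.255.252


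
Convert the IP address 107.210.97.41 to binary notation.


107 = 01101011
210 = 11010010
97 = 01100001
41 = 00101001
Binary: 01101011.11010010.01100001.00101001


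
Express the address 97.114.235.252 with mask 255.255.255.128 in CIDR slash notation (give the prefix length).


Binary: 11111111.11111111.11111111.10000000
Count leading 1s
Prefix: /25


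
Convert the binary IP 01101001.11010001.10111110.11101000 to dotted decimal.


01101001 = 105
11010001 = 209
10111110 = 190
11101000 = 232
IP: 105.209.190.232


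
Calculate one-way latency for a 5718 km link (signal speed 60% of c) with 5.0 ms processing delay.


Speed = 0.6 * 3e5 km/s = 180000 km/s
Propagation delay = 5718 / 180000 = 0.0318 s = 31.7667 ms
Processing delay = 5.0 ms
Total one-way latency = 36.7667 ms


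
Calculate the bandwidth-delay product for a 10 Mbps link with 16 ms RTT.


BDP = bandwidth * RTT
= 10 Mbps * 16 ms
= 10 * 1e6 * 16 / 1000 bits
= 160000 bits
= 20000 bytes
= 19.5312 KB
BDP = 160000 bits (20000 bytes)


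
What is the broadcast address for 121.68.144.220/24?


Network: 121.68.144.0/24
Host bits = 8
Set all host bits to 1:
Broadcast: 121.68.144.255


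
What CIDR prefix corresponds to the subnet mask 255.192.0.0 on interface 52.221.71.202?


Binary: 11111111.11000000.00000000.00000000
Count leading 1s
Prefix: /10


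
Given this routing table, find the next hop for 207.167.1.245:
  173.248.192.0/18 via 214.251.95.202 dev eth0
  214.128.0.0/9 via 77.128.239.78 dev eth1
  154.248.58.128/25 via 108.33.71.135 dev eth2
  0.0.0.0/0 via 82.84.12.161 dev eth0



Longest prefix match for 207.167.1.245:
  /18 173.248.192.0: no
  /9 214.128.0.0: no
  /25 154.248.58.128: no
  /0 0.0.0.0: MATCH
Selected: next-hop 82.84.12.161 via eth0 (matched /0)


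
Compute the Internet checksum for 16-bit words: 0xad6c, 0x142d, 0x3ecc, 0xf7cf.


Sum all words (with carry folding):
+ 0xad6c = 0xad6c
+ 0x142d = 0xc199
+ 0x3ecc = 0x0066
+ 0xf7cf = 0xf835
One's complement: ~0xf835
Checksum = 0x07ca


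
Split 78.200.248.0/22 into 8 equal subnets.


New prefix = 22 + 3 = 25
Each subnet has 128 addresses
  78.200.248.0/25
  78.200.248.128/25
  78.200.249.0/25
  78.200.249.128/25
  78.200.250.0/25
  78.200.250.128/25
  78.200.251.0/25
  78.200.251.128/25
Subnets: 78.200.248.0/25, 78.200.248.128/25, 78.200.249.0/25, 78.200.249.128/25, 78.200.250.0/25, 78.200.250.128/25, 78.200.251.0/25, 78.200.251.128/25


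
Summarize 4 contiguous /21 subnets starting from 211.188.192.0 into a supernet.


Original prefix: /21
Number of subnets: 4 = 2^2
New prefix = 21 - 2 = 19
Supernet: 211.188.192.0/19


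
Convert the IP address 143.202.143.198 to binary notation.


143 = 10001111
202 = 11001010
143 = 10001111
198 = 11000110
Binary: 10001111.11001010.10001111.11000110


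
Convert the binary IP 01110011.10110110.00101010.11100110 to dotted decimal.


01110011 = 115
10110110 = 182
00101010 = 42
11100110 = 230
IP: 115.182.42.230


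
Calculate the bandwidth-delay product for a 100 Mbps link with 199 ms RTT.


BDP = bandwidth * RTT
= 100 Mbps * 199 ms
= 100 * 1e6 * 199 / 1000 bits
= 19900000 bits
= 2487500 bytes
= 2429.1992 KB
BDP = 19900000 bits (2487500 bytes)


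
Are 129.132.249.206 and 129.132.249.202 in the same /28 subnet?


Mask: 255.255.255.240
129.132.249.206 AND mask = 129.132.249.192
129.132.249.202 AND mask = 129.132.249.192
Yes, same subnet (129.132.249.192)


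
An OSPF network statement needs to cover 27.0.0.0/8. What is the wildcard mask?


Subnet mask: 255.0.0.0
Wildcard = 255.255.255.255 - subnet mask
255 - 255 = 0
255 - 0 = 255
255 - 0 = 255
255 - 0 = 255
Wildcard: 0.255.255.255


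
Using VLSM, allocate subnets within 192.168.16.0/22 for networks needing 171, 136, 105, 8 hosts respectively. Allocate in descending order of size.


171 hosts -> /24 (254 usable): 192.168.16.0/24
136 hosts -> /24 (254 usable): 192.168.17.0/24
105 hosts -> /25 (126 usable): 192.168.18.0/25
8 hosts -> /28 (14 usable): 192.168.18.128/28
Allocation: 192.168.16.0/24 (171 hosts, 254 usable); 192.168.17.0/24 (136 hosts, 254 usable); 192.168.18.0/25 (105 hosts, 126 usable); 192.168.18.128/28 (8 hosts, 14 usable)


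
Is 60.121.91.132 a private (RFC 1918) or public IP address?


RFC 1918 private ranges:
  10.0.0.0/8 (10.0.0.0 - 10.255.255.255)
  172.16.0.0/12 (172.16.0.0 - 172.31.255.255)
  192.168.0.0/16 (192.168.0.0 - 192.168.255.255)
Public (not in any RFC 1918 range)


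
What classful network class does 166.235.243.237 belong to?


First octet: 166
Binary: 10100110
10xxxxxx -> Class B (128-191)
Class B, default mask 255.255.0.0 (/16)


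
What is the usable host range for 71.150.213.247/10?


Network: 71.128.0.0
Broadcast: 71.191.255.255
First usable = network + 1
Last usable = broadcast - 1
Range: 71.128.0.1 to 71.191.255.254


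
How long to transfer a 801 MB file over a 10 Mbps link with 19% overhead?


Effective throughput = 10 * (1 - 19/100) = 8.1 Mbps
File size in Mb = 801 * 8 = 6408 Mb
Time = 6408 / 8.1
Time = 791.1111 seconds


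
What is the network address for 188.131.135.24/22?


IP:   10111100.10000011.10000111.00011000
Mask: 11111111.11111111.11111100.00000000
AND operation:
Net:  10111100.10000011.10000100.00000000
Network: 188.131.132.0/22


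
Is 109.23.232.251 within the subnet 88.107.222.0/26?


Subnet network: 88.107.222.0
Test IP AND mask: 109.23.232.192
No, 109.23.232.251 is not in 88.107.222.0/26


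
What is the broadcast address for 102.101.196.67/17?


Network: 102.101.128.0/17
Host bits = 15
Set all host bits to 1:
Broadcast: 102.101.255.255


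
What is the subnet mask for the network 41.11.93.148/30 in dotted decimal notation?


/30 means 30 network bits, 2 host bits
Binary: 11111111111111111111111111111100
Mask: 255.255.255.252


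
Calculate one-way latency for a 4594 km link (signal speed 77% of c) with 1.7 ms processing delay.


Speed = 0.77 * 3e5 km/s = 231000 km/s
Propagation delay = 4594 / 231000 = 0.0199 s = 19.8874 ms
Processing delay = 1.7 ms
Total one-way latency = 21.5874 ms


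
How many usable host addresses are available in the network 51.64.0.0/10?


Host bits = 32 - 10 = 22
Total addresses = 2^22 = 4194304
Usable = total - 2 (network and broadcast)
Usable hosts: 4194302


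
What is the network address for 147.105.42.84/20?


IP:   10010011.01101001.00101010.01010100
Mask: 11111111.11111111.11110000.00000000
AND operation:
Net:  10010011.01101001.00100000.00000000
Network: 147.105.32.0/20


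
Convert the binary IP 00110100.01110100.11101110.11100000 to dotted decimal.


00110100 = 52
01110100 = 116
11101110 = 238
11100000 = 224
IP: 52.116.238.224


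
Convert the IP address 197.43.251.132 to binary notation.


197 = 11000101
43 = 00101011
251 = 11111011
132 = 10000100
Binary: 11000101.00101011.11111011.10000100


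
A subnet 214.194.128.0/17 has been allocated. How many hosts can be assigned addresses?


Host bits = 32 - 17 = 15
Total addresses = 2^15 = 32768
Usable = total - 2 (network and broadcast)
Usable hosts: 32766


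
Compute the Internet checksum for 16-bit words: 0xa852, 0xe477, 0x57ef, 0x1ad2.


Sum all words (with carry folding):
+ 0xa852 = 0xa852
+ 0xe477 = 0x8cca
+ 0x57ef = 0xe4b9
+ 0x1ad2 = 0xff8b
One's complement: ~0xff8b
Checksum = 0x0074


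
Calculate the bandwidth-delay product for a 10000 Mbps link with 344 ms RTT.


BDP = bandwidth * RTT
= 10000 Mbps * 344 ms
= 10000 * 1e6 * 344 / 1000 bits
= 3440000000 bits
= 430000000 bytes
= 419921.875 KB
BDP = 3440000000 bits (430000000 bytes)


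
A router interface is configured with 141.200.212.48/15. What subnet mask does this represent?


/15 means 15 network bits, 17 host bits
Binary: 11111111111111100000000000000000
Mask: 255.254.0.0


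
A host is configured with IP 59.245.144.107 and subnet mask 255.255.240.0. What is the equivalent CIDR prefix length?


Binary: 11111111.11111111.11110000.00000000
Count leading 1s
Prefix: /20


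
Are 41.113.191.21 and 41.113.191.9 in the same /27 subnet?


Mask: 255.255.255.224
41.113.191.21 AND mask = 41.113.191.0
41.113.191.9 AND mask = 41.113.191.0
Yes, same subnet (41.113.191.0)


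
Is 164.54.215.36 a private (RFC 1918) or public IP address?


RFC 1918 private ranges:
  10.0.0.0/8 (10.0.0.0 - 10.255.255.255)
  172.16.0.0/12 (172.16.0.0 - 172.31.255.255)
  192.168.0.0/16 (192.168.0.0 - 192.168.255.255)
Public (not in any RFC 1918 range)


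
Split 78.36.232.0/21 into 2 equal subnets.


New prefix = 21 + 1 = 22
Each subnet has 1024 addresses
  78.36.232.0/22
  78.36.236.0/22
Subnets: 78.36.232.0/22, 78.36.236.0/22


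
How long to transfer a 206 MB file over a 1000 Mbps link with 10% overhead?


Effective throughput = 1000 * (1 - 10/100) = 900 Mbps
File size in Mb = 206 * 8 = 1648 Mb
Time = 1648 / 900
Time = 1.8311 seconds


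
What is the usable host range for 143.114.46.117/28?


Network: 143.114.46.112
Broadcast: 143.114.46.127
First usable = network + 1
Last usable = broadcast - 1
Range: 143.114.46.113 to 143.114.46.126


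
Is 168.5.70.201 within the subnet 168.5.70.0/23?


Subnet network: 168.5.70.0
Test IP AND mask: 168.5.70.0
Yes, 168.5.70.201 is in 168.5.70.0/23


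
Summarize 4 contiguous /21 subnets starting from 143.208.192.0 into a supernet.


Original prefix: /21
Number of subnets: 4 = 2^2
New prefix = 21 - 2 = 19
Supernet: 143.208.192.0/19


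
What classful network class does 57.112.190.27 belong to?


First octet: 57
Binary: 00111001
0xxxxxxx -> Class A (1-126)
Class A, default mask 255.0.0.0 (/8)


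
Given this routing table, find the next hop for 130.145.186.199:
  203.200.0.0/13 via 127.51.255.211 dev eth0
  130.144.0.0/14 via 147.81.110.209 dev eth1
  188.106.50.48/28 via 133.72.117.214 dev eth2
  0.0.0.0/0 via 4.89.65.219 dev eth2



Longest prefix match for 130.145.186.199:
  /13 203.200.0.0: no
  /14 130.144.0.0: MATCH
  /28 188.106.50.48: no
  /0 0.0.0.0: MATCH
Selected: next-hop 147.81.110.209 via eth1 (matched /14)


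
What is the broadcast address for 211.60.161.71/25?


Network: 211.60.161.0/25
Host bits = 7
Set all host bits to 1:
Broadcast: 211.60.161.127


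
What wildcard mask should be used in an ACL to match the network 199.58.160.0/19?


Subnet mask: 255.255.224.0
Wildcard = 255.255.255.255 - subnet mask
255 - 255 = 0
255 - 255 = 0
255 - 224 = 31
255 - 0 = 255
Wildcard: 0.0.31.255


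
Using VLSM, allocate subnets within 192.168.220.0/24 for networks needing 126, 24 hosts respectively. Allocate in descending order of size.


126 hosts -> /25 (126 usable): 192.168.220.0/25
24 hosts -> /27 (30 usable): 192.168.220.128/27
Allocation: 192.168.220.0/25 (126 hosts, 126 usable); 192.168.220.128/27 (24 hosts, 30 usable)


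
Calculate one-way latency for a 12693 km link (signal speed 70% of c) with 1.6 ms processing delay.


Speed = 0.7 * 3e5 km/s = 210000 km/s
Propagation delay = 12693 / 210000 = 0.0604 s = 60.4429 ms
Processing delay = 1.6 ms
Total one-way latency = 62.0429 ms


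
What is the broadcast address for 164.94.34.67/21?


Network: 164.94.32.0/21
Host bits = 11
Set all host bits to 1:
Broadcast: 164.94.39.255


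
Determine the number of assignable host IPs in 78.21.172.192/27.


Host bits = 32 - 27 = 5
Total addresses = 2^5 = 32
Usable = total - 2 (network and broadcast)
Usable hosts: 30


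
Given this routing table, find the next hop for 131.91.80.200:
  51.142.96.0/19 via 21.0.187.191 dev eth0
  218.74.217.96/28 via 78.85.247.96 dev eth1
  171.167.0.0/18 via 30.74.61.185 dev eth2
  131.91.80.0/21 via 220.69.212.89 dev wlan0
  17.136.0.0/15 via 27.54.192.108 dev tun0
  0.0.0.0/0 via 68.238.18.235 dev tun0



Longest prefix match for 131.91.80.200:
  /19 51.142.96.0: no
  /28 218.74.217.96: no
  /18 171.167.0.0: no
  /21 131.91.80.0: MATCH
  /15 17.136.0.0: no
  /0 0.0.0.0: MATCH
Selected: next-hop 220.69.212.89 via wlan0 (matched /21)


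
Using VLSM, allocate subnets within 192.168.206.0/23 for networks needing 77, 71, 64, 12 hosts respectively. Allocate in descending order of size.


77 hosts -> /25 (126 usable): 192.168.206.0/25
71 hosts -> /25 (126 usable): 192.168.206.128/25
64 hosts -> /25 (126 usable): 192.168.207.0/25
12 hosts -> /28 (14 usable): 192.168.207.128/28
Allocation: 192.168.206.0/25 (77 hosts, 126 usable); 192.168.206.128/25 (71 hosts, 126 usable); 192.168.207.0/25 (64 hosts, 126 usable); 192.168.207.128/28 (12 hosts, 14 usable)


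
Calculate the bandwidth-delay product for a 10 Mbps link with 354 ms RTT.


BDP = bandwidth * RTT
= 10 Mbps * 354 ms
= 10 * 1e6 * 354 / 1000 bits
= 3540000 bits
= 442500 bytes
= 432.1289 KB
BDP = 3540000 bits (442500 bytes)


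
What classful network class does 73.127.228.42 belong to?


First octet: 73
Binary: 01001001
0xxxxxxx -> Class A (1-126)
Class A, default mask 255.0.0.0 (/8)


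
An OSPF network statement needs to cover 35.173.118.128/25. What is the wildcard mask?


Subnet mask: 255.255.255.128
Wildcard = 255.255.255.255 - subnet mask
255 - 255 = 0
255 - 255 = 0
255 - 255 = 0
255 - 128 = 127
Wildcard: 0.0.0.127


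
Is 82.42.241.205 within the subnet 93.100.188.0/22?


Subnet network: 93.100.188.0
Test IP AND mask: 82.42.240.0
No, 82.42.241.205 is not in 93.100.188.0/22


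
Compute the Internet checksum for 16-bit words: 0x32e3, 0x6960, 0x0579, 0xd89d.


Sum all words (with carry folding):
+ 0x32e3 = 0x32e3
+ 0x6960 = 0x9c43
+ 0x0579 = 0xa1bc
+ 0xd89d = 0x7a5a
One's complement: ~0x7a5a
Checksum = 0x85a5


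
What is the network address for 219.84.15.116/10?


IP:   11011011.01010100.00001111.01110100
Mask: 11111111.11000000.00000000.00000000
AND operation:
Net:  11011011.01000000.00000000.00000000
Network: 219.64.0.0/10


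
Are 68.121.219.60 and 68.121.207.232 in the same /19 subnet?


Mask: 255.255.224.0
68.121.219.60 AND mask = 68.121.192.0
68.121.207.232 AND mask = 68.121.192.0
Yes, same subnet (68.121.192.0)


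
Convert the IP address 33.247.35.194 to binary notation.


33 = 00100001
247 = 11110111
35 = 00100011
194 = 11000010
Binary: 00100001.11110111.00100011.11000010


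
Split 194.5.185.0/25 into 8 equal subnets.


New prefix = 25 + 3 = 28
Each subnet has 16 addresses
  194.5.185.0/28
  194.5.185.16/28
  194.5.185.32/28
  194.5.185.48/28
  194.5.185.64/28
  194.5.185.80/28
  194.5.185.96/28
  194.5.185.112/28
Subnets: 194.5.185.0/28, 194.5.185.16/28, 194.5.185.32/28, 194.5.185.48/28, 194.5.185.64/28, 194.5.185.80/28, 194.5.185.96/28, 194.5.185.112/28


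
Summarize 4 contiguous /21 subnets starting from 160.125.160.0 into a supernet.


Original prefix: /21
Number of subnets: 4 = 2^2
New prefix = 21 - 2 = 19
Supernet: 160.125.160.0/19


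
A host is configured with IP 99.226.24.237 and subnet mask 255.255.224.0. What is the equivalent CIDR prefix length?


Binary: 11111111.11111111.11100000.00000000
Count leading 1s
Prefix: /19


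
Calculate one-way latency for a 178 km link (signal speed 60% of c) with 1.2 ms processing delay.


Speed = 0.6 * 3e5 km/s = 180000 km/s
Propagation delay = 178 / 180000 = 0.001 s = 0.9889 ms
Processing delay = 1.2 ms
Total one-way latency = 2.1889 ms


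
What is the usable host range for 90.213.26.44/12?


Network: 90.208.0.0
Broadcast: 90.223.255.255
First usable = network + 1
Last usable = broadcast - 1
Range: 90.208.0.1 to 90.223.255.254


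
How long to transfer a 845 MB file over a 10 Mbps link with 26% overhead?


Effective throughput = 10 * (1 - 26/100) = 7.4 Mbps
File size in Mb = 845 * 8 = 6760 Mb
Time = 6760 / 7.4
Time = 913.5135 seconds


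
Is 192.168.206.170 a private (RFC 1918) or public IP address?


RFC 1918 private ranges:
  10.0.0.0/8 (10.0.0.0 - 10.255.255.255)
  172.16.0.0/12 (172.16.0.0 - 172.31.255.255)
  192.168.0.0/16 (192.168.0.0 - 192.168.255.255)
Private (in 192.168.0.0/16)


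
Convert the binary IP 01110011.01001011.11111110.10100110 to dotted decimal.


01110011 = 115
01001011 = 75
11111110 = 254
10100110 = 166
IP: 115.75.254.166


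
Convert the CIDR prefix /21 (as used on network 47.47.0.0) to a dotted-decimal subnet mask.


/21 means 21 network bits, 11 host bits
Binary: 11111111111111111111100000000000
Mask: 255.255.248.0


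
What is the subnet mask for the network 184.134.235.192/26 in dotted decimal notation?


/26 means 26 network bits, 6 host bits
Binary: 11111111111111111111111111000000
Mask: 255.255.255.192


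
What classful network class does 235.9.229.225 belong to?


First octet: 235
Binary: 11101011
1110xxxx -> Class D (224-239)
Class D (multicast), default mask N/A


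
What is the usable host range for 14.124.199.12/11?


Network: 14.96.0.0
Broadcast: 14.127.255.255
First usable = network + 1
Last usable = broadcast - 1
Range: 14.96.0.1 to 14.127.255.254


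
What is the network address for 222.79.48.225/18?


IP:   11011110.01001111.00110000.11100001
Mask: 11111111.11111111.11000000.00000000
AND operation:
Net:  11011110.01001111.00000000.00000000
Network: 222.79.0.0/18


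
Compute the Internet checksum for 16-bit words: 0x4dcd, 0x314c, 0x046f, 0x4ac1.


Sum all words (with carry folding):
+ 0x4dcd = 0x4dcd
+ 0x314c = 0x7f19
+ 0x046f = 0x8388
+ 0x4ac1 = 0xce49
One's complement: ~0xce49
Checksum = 0x31b6


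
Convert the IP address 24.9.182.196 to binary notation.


24 = 00011000
9 = 00001001
182 = 10110110
196 = 11000100
Binary: 00011000.00001001.10110110.11000100


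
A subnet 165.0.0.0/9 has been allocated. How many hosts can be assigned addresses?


Host bits = 32 - 9 = 23
Total addresses = 2^23 = 8388608
Usable = total - 2 (network and broadcast)
Usable hosts: 8388606


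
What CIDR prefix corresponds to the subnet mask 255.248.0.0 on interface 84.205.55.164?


Binary: 11111111.11111000.00000000.00000000
Count leading 1s
Prefix: /13


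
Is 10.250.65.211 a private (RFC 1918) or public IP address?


RFC 1918 private ranges:
  10.0.0.0/8 (10.0.0.0 - 10.255.255.255)
  172.16.0.0/12 (172.16.0.0 - 172.31.255.255)
  192.168.0.0/16 (192.168.0.0 - 192.168.255.255)
Private (in 10.0.0.0/8)


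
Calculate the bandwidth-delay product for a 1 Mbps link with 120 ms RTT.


BDP = bandwidth * RTT
= 1 Mbps * 120 ms
= 1 * 1e6 * 120 / 1000 bits
= 120000 bits
= 15000 bytes
= 14.6484 KB
BDP = 120000 bits (15000 bytes)


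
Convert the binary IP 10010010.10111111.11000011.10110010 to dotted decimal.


10010010 = 146
10111111 = 191
11000011 = 195
10110010 = 178
IP: 146.191.195.178


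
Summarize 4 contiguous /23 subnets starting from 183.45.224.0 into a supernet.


Original prefix: /23
Number of subnets: 4 = 2^2
New prefix = 23 - 2 = 21
Supernet: 183.45.224.0/21


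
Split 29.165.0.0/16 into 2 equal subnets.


New prefix = 16 + 1 = 17
Each subnet has 32768 addresses
  29.165.0.0/17
  29.165.128.0/17
Subnets: 29.165.0.0/17, 29.165.128.0/17


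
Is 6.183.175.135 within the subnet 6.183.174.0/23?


Subnet network: 6.183.174.0
Test IP AND mask: 6.183.174.0
Yes, 6.183.175.135 is in 6.183.174.0/23


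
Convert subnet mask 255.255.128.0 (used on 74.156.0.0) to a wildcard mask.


Subnet mask: 255.255.128.0
Wildcard = 255.255.255.255 - subnet mask
255 - 255 = 0
255 - 255 = 0
255 - 128 = 127
255 - 0 = 255
Wildcard: 0.0.127.255


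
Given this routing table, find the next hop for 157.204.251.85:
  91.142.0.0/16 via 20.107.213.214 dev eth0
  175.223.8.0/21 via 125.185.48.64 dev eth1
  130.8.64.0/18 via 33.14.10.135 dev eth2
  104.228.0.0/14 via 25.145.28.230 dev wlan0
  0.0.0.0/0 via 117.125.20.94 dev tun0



Longest prefix match for 157.204.251.85:
  /16 91.142.0.0: no
  /21 175.223.8.0: no
  /18 130.8.64.0: no
  /14 104.228.0.0: no
  /0 0.0.0.0: MATCH
Selected: next-hop 117.125.20.94 via tun0 (matched /0)


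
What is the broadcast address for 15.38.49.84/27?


Network: 15.38.49.64/27
Host bits = 5
Set all host bits to 1:
Broadcast: 15.38.49.95


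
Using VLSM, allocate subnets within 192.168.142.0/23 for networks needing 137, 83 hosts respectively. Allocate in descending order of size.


137 hosts -> /24 (254 usable): 192.168.142.0/24
83 hosts -> /25 (126 usable): 192.168.143.0/25
Allocation: 192.168.142.0/24 (137 hosts, 254 usable); 192.168.143.0/25 (83 hosts, 126 usable)


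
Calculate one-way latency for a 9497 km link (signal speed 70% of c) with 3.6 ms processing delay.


Speed = 0.7 * 3e5 km/s = 210000 km/s
Propagation delay = 9497 / 210000 = 0.0452 s = 45.2238 ms
Processing delay = 3.6 ms
Total one-way latency = 48.8238 ms


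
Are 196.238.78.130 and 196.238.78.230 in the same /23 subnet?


Mask: 255.255.254.0
196.238.78.130 AND mask = 196.238.78.0
196.238.78.230 AND mask = 196.238.78.0
Yes, same subnet (196.238.78.0)


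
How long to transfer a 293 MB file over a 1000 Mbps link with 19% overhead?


Effective throughput = 1000 * (1 - 19/100) = 810 Mbps
File size in Mb = 293 * 8 = 2344 Mb
Time = 2344 / 810
Time = 2.8938 seconds


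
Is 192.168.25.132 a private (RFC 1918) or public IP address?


RFC 1918 private ranges:
  10.0.0.0/8 (10.0.0.0 - 10.255.255.255)
  172.16.0.0/12 (172.16.0.0 - 172.31.255.255)
  192.168.0.0/16 (192.168.0.0 - 192.168.255.255)
Private (in 192.168.0.0/16)


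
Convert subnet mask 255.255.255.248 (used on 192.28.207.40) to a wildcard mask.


Subnet mask: 255.255.255.248
Wildcard = 255.255.255.255 - subnet mask
255 - 255 = 0
255 - 255 = 0
255 - 255 = 0
255 - 248 = 7
Wildcard: 0.0.0.7


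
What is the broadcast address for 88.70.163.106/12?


Network: 88.64.0.0/12
Host bits = 20
Set all host bits to 1:
Broadcast: 88.79.255.255


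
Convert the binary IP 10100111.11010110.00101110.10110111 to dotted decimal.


10100111 = 167
11010110 = 214
00101110 = 46
10110111 = 183
IP: 167.214.46.183


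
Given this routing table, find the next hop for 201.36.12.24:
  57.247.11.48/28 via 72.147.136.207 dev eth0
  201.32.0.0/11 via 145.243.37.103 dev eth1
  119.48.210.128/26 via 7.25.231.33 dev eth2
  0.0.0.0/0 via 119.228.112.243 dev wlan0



Longest prefix match for 201.36.12.24:
  /28 57.247.11.48: no
  /11 201.32.0.0: MATCH
  /26 119.48.210.128: no
  /0 0.0.0.0: MATCH
Selected: next-hop 145.243.37.103 via eth1 (matched /11)


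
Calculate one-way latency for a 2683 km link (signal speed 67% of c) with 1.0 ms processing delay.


Speed = 0.67 * 3e5 km/s = 201000 km/s
Propagation delay = 2683 / 201000 = 0.0133 s = 13.3483 ms
Processing delay = 1.0 ms
Total one-way latency = 14.3483 ms


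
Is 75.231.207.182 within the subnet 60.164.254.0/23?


Subnet network: 60.164.254.0
Test IP AND mask: 75.231.206.0
No, 75.231.207.182 is not in 60.164.254.0/23


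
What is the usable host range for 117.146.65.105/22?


Network: 117.146.64.0
Broadcast: 117.146.67.255
First usable = network + 1
Last usable = broadcast - 1
Range: 117.146.64.1 to 117.146.67.254


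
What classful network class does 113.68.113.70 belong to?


First octet: 113
Binary: 01110001
0xxxxxxx -> Class A (1-126)
Class A, default mask 255.0.0.0 (/8)


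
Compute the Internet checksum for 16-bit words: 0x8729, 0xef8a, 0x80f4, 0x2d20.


Sum all words (with carry folding):
+ 0x8729 = 0x8729
+ 0xef8a = 0x76b4
+ 0x80f4 = 0xf7a8
+ 0x2d20 = 0x24c9
One's complement: ~0x24c9
Checksum = 0xdb36


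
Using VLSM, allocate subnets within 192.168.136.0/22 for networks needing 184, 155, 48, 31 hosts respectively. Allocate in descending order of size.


184 hosts -> /24 (254 usable): 192.168.136.0/24
155 hosts -> /24 (254 usable): 192.168.137.0/24
48 hosts -> /26 (62 usable): 192.168.138.0/26
31 hosts -> /26 (62 usable): 192.168.138.64/26
Allocation: 192.168.136.0/24 (184 hosts, 254 usable); 192.168.137.0/24 (155 hosts, 254 usable); 192.168.138.0/26 (48 hosts, 62 usable); 192.168.138.64/26 (31 hosts, 62 usable)


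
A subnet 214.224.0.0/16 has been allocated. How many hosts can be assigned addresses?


Host bits = 32 - 16 = 16
Total addresses = 2^16 = 65536
Usable = total - 2 (network and broadcast)
Usable hosts: 65534


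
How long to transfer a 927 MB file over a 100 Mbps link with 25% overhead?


Effective throughput = 100 * (1 - 25/100) = 75 Mbps
File size in Mb = 927 * 8 = 7416 Mb
Time = 7416 / 75
Time = 98.88 seconds


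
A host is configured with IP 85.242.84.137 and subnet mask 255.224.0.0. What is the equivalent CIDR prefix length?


Binary: 11111111.11100000.00000000.00000000
Count leading 1s
Prefix: /11


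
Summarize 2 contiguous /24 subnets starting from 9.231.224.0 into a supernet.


Original prefix: /24
Number of subnets: 2 = 2^1
New prefix = 24 - 1 = 23
Supernet: 9.231.224.0/23


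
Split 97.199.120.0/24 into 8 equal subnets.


New prefix = 24 + 3 = 27
Each subnet has 32 addresses
  97.199.120.0/27
  97.199.120.32/27
  97.199.120.64/27
  97.199.120.96/27
  97.199.120.128/27
  97.199.120.160/27
  97.199.120.192/27
  97.199.120.224/27
Subnets: 97.199.120.0/27, 97.199.120.32/27, 97.199.120.64/27, 97.199.120.96/27, 97.199.120.128/27, 97.199.120.160/27, 97.199.120.192/27, 97.199.120.224/27


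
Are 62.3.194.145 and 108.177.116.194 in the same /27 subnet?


Mask: 255.255.255.224
62.3.194.145 AND mask = 62.3.194.128
108.177.116.194 AND mask = 108.177.116.192
No, different subnets (62.3.194.128 vs 108.177.116.192)


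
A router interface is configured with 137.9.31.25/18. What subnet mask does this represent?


/18 means 18 network bits, 14 host bits
Binary: 11111111111111111100000000000000
Mask: 255.255.192.0


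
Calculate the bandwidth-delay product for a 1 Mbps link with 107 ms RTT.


BDP = bandwidth * RTT
= 1 Mbps * 107 ms
= 1 * 1e6 * 107 / 1000 bits
= 107000 bits
= 13375 bytes
= 13.0615 KB
BDP = 107000 bits (13375 bytes)


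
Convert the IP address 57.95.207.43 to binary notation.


57 = 00111001
95 = 01011111
207 = 11001111
43 = 00101011
Binary: 00111001.01011111.11001111.00101011


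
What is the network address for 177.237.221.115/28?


IP:   10110001.11101101.11011101.01110011
Mask: 11111111.11111111.11111111.11110000
AND operation:
Net:  10110001.11101101.11011101.01110000
Network: 177.237.221.112/28


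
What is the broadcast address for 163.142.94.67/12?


Network: 163.128.0.0/12
Host bits = 20
Set all host bits to 1:
Broadcast: 163.143.255.255


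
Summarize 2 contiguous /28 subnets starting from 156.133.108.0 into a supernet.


Original prefix: /28
Number of subnets: 2 = 2^1
New prefix = 28 - 1 = 27
Supernet: 156.133.108.0/27


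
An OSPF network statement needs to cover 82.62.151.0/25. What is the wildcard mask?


Subnet mask: 255.255.255.128
Wildcard = 255.255.255.255 - subnet mask
255 - 255 = 0
255 - 255 = 0
255 - 255 = 0
255 - 128 = 127
Wildcard: 0.0.0.127


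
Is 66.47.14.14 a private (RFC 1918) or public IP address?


RFC 1918 private ranges:
  10.0.0.0/8 (10.0.0.0 - 10.255.255.255)
  172.16.0.0/12 (172.16.0.0 - 172.31.255.255)
  192.168.0.0/16 (192.168.0.0 - 192.168.255.255)
Public (not in any RFC 1918 range)


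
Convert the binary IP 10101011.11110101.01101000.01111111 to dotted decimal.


10101011 = 171
11110101 = 245
01101000 = 104
01111111 = 127
IP: 171.245.104.127


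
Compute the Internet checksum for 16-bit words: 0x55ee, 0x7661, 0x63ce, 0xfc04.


Sum all words (with carry folding):
+ 0x55ee = 0x55ee
+ 0x7661 = 0xcc4f
+ 0x63ce = 0x301e
+ 0xfc04 = 0x2c23
One's complement: ~0x2c23
Checksum = 0xd3dc


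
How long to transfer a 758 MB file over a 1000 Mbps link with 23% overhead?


Effective throughput = 1000 * (1 - 23/100) = 770 Mbps
File size in Mb = 758 * 8 = 6064 Mb
Time = 6064 / 770
Time = 7.8753 seconds


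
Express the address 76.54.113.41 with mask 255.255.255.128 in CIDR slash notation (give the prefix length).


Binary: 11111111.11111111.11111111.10000000
Count leading 1s
Prefix: /25
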